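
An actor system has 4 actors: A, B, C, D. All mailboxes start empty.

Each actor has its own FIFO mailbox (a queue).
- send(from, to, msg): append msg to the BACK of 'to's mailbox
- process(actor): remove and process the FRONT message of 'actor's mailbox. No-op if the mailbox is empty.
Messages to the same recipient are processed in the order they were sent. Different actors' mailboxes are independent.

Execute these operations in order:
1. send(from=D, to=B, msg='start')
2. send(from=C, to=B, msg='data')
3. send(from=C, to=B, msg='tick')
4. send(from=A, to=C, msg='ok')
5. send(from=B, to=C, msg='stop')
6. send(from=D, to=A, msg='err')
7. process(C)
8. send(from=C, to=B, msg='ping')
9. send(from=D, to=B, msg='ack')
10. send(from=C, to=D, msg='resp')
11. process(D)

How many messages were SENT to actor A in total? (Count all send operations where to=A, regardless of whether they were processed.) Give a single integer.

Answer: 1

Derivation:
After 1 (send(from=D, to=B, msg='start')): A:[] B:[start] C:[] D:[]
After 2 (send(from=C, to=B, msg='data')): A:[] B:[start,data] C:[] D:[]
After 3 (send(from=C, to=B, msg='tick')): A:[] B:[start,data,tick] C:[] D:[]
After 4 (send(from=A, to=C, msg='ok')): A:[] B:[start,data,tick] C:[ok] D:[]
After 5 (send(from=B, to=C, msg='stop')): A:[] B:[start,data,tick] C:[ok,stop] D:[]
After 6 (send(from=D, to=A, msg='err')): A:[err] B:[start,data,tick] C:[ok,stop] D:[]
After 7 (process(C)): A:[err] B:[start,data,tick] C:[stop] D:[]
After 8 (send(from=C, to=B, msg='ping')): A:[err] B:[start,data,tick,ping] C:[stop] D:[]
After 9 (send(from=D, to=B, msg='ack')): A:[err] B:[start,data,tick,ping,ack] C:[stop] D:[]
After 10 (send(from=C, to=D, msg='resp')): A:[err] B:[start,data,tick,ping,ack] C:[stop] D:[resp]
After 11 (process(D)): A:[err] B:[start,data,tick,ping,ack] C:[stop] D:[]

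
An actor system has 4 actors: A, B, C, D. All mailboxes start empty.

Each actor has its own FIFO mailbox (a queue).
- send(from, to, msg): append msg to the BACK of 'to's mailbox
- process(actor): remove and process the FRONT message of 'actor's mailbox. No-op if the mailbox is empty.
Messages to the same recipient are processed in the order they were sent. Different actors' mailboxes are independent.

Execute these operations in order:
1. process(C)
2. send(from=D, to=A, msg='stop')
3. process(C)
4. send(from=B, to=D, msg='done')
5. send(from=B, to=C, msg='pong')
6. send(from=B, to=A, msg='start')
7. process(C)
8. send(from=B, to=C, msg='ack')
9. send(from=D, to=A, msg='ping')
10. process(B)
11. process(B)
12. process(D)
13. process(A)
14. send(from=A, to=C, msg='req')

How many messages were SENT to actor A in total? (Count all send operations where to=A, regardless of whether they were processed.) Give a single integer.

Answer: 3

Derivation:
After 1 (process(C)): A:[] B:[] C:[] D:[]
After 2 (send(from=D, to=A, msg='stop')): A:[stop] B:[] C:[] D:[]
After 3 (process(C)): A:[stop] B:[] C:[] D:[]
After 4 (send(from=B, to=D, msg='done')): A:[stop] B:[] C:[] D:[done]
After 5 (send(from=B, to=C, msg='pong')): A:[stop] B:[] C:[pong] D:[done]
After 6 (send(from=B, to=A, msg='start')): A:[stop,start] B:[] C:[pong] D:[done]
After 7 (process(C)): A:[stop,start] B:[] C:[] D:[done]
After 8 (send(from=B, to=C, msg='ack')): A:[stop,start] B:[] C:[ack] D:[done]
After 9 (send(from=D, to=A, msg='ping')): A:[stop,start,ping] B:[] C:[ack] D:[done]
After 10 (process(B)): A:[stop,start,ping] B:[] C:[ack] D:[done]
After 11 (process(B)): A:[stop,start,ping] B:[] C:[ack] D:[done]
After 12 (process(D)): A:[stop,start,ping] B:[] C:[ack] D:[]
After 13 (process(A)): A:[start,ping] B:[] C:[ack] D:[]
After 14 (send(from=A, to=C, msg='req')): A:[start,ping] B:[] C:[ack,req] D:[]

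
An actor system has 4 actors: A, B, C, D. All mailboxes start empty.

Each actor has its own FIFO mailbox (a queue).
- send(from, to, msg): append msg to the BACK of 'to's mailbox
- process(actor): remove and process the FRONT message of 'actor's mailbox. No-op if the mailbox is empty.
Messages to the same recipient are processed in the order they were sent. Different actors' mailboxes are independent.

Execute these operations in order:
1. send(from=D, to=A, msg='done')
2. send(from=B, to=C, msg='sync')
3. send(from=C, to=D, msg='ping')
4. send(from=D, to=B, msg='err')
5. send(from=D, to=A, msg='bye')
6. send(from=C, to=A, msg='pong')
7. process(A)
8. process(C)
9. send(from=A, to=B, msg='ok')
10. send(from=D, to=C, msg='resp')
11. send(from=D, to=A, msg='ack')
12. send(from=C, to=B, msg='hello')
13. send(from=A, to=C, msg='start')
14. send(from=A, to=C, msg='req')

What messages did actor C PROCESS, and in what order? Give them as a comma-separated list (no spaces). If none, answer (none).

Answer: sync

Derivation:
After 1 (send(from=D, to=A, msg='done')): A:[done] B:[] C:[] D:[]
After 2 (send(from=B, to=C, msg='sync')): A:[done] B:[] C:[sync] D:[]
After 3 (send(from=C, to=D, msg='ping')): A:[done] B:[] C:[sync] D:[ping]
After 4 (send(from=D, to=B, msg='err')): A:[done] B:[err] C:[sync] D:[ping]
After 5 (send(from=D, to=A, msg='bye')): A:[done,bye] B:[err] C:[sync] D:[ping]
After 6 (send(from=C, to=A, msg='pong')): A:[done,bye,pong] B:[err] C:[sync] D:[ping]
After 7 (process(A)): A:[bye,pong] B:[err] C:[sync] D:[ping]
After 8 (process(C)): A:[bye,pong] B:[err] C:[] D:[ping]
After 9 (send(from=A, to=B, msg='ok')): A:[bye,pong] B:[err,ok] C:[] D:[ping]
After 10 (send(from=D, to=C, msg='resp')): A:[bye,pong] B:[err,ok] C:[resp] D:[ping]
After 11 (send(from=D, to=A, msg='ack')): A:[bye,pong,ack] B:[err,ok] C:[resp] D:[ping]
After 12 (send(from=C, to=B, msg='hello')): A:[bye,pong,ack] B:[err,ok,hello] C:[resp] D:[ping]
After 13 (send(from=A, to=C, msg='start')): A:[bye,pong,ack] B:[err,ok,hello] C:[resp,start] D:[ping]
After 14 (send(from=A, to=C, msg='req')): A:[bye,pong,ack] B:[err,ok,hello] C:[resp,start,req] D:[ping]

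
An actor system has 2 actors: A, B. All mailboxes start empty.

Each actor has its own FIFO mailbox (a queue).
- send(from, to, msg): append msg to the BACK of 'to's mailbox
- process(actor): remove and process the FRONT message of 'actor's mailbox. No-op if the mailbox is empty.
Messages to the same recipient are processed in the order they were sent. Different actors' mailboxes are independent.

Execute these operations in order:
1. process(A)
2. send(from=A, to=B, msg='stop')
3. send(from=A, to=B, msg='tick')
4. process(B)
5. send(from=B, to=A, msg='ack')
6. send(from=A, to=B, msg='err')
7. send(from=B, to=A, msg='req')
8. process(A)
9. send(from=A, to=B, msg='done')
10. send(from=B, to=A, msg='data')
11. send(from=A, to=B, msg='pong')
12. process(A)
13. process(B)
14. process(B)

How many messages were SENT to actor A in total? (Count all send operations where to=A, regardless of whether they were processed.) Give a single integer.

Answer: 3

Derivation:
After 1 (process(A)): A:[] B:[]
After 2 (send(from=A, to=B, msg='stop')): A:[] B:[stop]
After 3 (send(from=A, to=B, msg='tick')): A:[] B:[stop,tick]
After 4 (process(B)): A:[] B:[tick]
After 5 (send(from=B, to=A, msg='ack')): A:[ack] B:[tick]
After 6 (send(from=A, to=B, msg='err')): A:[ack] B:[tick,err]
After 7 (send(from=B, to=A, msg='req')): A:[ack,req] B:[tick,err]
After 8 (process(A)): A:[req] B:[tick,err]
After 9 (send(from=A, to=B, msg='done')): A:[req] B:[tick,err,done]
After 10 (send(from=B, to=A, msg='data')): A:[req,data] B:[tick,err,done]
After 11 (send(from=A, to=B, msg='pong')): A:[req,data] B:[tick,err,done,pong]
After 12 (process(A)): A:[data] B:[tick,err,done,pong]
After 13 (process(B)): A:[data] B:[err,done,pong]
After 14 (process(B)): A:[data] B:[done,pong]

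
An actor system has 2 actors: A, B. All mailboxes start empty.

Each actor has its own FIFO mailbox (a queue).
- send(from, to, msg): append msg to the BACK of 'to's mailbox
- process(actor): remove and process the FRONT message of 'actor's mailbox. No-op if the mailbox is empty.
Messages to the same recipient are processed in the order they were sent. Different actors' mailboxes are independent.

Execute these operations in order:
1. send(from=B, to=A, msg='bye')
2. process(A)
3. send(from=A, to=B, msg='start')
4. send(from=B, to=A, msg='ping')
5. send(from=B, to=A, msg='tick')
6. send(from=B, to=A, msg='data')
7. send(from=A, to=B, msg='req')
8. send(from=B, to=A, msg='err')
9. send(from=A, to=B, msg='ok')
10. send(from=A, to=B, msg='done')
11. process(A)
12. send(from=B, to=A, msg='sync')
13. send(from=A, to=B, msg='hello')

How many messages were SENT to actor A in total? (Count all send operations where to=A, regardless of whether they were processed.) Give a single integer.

Answer: 6

Derivation:
After 1 (send(from=B, to=A, msg='bye')): A:[bye] B:[]
After 2 (process(A)): A:[] B:[]
After 3 (send(from=A, to=B, msg='start')): A:[] B:[start]
After 4 (send(from=B, to=A, msg='ping')): A:[ping] B:[start]
After 5 (send(from=B, to=A, msg='tick')): A:[ping,tick] B:[start]
After 6 (send(from=B, to=A, msg='data')): A:[ping,tick,data] B:[start]
After 7 (send(from=A, to=B, msg='req')): A:[ping,tick,data] B:[start,req]
After 8 (send(from=B, to=A, msg='err')): A:[ping,tick,data,err] B:[start,req]
After 9 (send(from=A, to=B, msg='ok')): A:[ping,tick,data,err] B:[start,req,ok]
After 10 (send(from=A, to=B, msg='done')): A:[ping,tick,data,err] B:[start,req,ok,done]
After 11 (process(A)): A:[tick,data,err] B:[start,req,ok,done]
After 12 (send(from=B, to=A, msg='sync')): A:[tick,data,err,sync] B:[start,req,ok,done]
After 13 (send(from=A, to=B, msg='hello')): A:[tick,data,err,sync] B:[start,req,ok,done,hello]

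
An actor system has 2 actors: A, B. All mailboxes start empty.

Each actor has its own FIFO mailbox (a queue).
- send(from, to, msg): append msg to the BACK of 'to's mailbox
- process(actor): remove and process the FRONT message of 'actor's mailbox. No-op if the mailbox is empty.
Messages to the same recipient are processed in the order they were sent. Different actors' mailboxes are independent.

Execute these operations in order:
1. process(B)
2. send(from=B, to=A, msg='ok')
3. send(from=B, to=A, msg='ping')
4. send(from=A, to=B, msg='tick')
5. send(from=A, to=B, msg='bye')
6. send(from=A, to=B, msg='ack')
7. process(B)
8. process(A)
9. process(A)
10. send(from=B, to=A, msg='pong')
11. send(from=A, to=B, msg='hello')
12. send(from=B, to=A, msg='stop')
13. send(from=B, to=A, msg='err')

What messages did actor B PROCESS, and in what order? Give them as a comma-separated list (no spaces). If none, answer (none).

After 1 (process(B)): A:[] B:[]
After 2 (send(from=B, to=A, msg='ok')): A:[ok] B:[]
After 3 (send(from=B, to=A, msg='ping')): A:[ok,ping] B:[]
After 4 (send(from=A, to=B, msg='tick')): A:[ok,ping] B:[tick]
After 5 (send(from=A, to=B, msg='bye')): A:[ok,ping] B:[tick,bye]
After 6 (send(from=A, to=B, msg='ack')): A:[ok,ping] B:[tick,bye,ack]
After 7 (process(B)): A:[ok,ping] B:[bye,ack]
After 8 (process(A)): A:[ping] B:[bye,ack]
After 9 (process(A)): A:[] B:[bye,ack]
After 10 (send(from=B, to=A, msg='pong')): A:[pong] B:[bye,ack]
After 11 (send(from=A, to=B, msg='hello')): A:[pong] B:[bye,ack,hello]
After 12 (send(from=B, to=A, msg='stop')): A:[pong,stop] B:[bye,ack,hello]
After 13 (send(from=B, to=A, msg='err')): A:[pong,stop,err] B:[bye,ack,hello]

Answer: tick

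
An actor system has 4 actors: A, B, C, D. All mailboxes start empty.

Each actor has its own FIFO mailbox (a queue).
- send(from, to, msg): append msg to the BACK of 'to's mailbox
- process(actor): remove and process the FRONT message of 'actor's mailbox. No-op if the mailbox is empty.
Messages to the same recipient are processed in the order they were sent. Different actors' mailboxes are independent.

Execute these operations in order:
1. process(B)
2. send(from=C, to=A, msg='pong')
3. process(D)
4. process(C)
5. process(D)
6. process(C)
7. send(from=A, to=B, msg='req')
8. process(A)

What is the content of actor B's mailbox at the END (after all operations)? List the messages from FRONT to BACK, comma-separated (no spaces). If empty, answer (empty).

After 1 (process(B)): A:[] B:[] C:[] D:[]
After 2 (send(from=C, to=A, msg='pong')): A:[pong] B:[] C:[] D:[]
After 3 (process(D)): A:[pong] B:[] C:[] D:[]
After 4 (process(C)): A:[pong] B:[] C:[] D:[]
After 5 (process(D)): A:[pong] B:[] C:[] D:[]
After 6 (process(C)): A:[pong] B:[] C:[] D:[]
After 7 (send(from=A, to=B, msg='req')): A:[pong] B:[req] C:[] D:[]
After 8 (process(A)): A:[] B:[req] C:[] D:[]

Answer: req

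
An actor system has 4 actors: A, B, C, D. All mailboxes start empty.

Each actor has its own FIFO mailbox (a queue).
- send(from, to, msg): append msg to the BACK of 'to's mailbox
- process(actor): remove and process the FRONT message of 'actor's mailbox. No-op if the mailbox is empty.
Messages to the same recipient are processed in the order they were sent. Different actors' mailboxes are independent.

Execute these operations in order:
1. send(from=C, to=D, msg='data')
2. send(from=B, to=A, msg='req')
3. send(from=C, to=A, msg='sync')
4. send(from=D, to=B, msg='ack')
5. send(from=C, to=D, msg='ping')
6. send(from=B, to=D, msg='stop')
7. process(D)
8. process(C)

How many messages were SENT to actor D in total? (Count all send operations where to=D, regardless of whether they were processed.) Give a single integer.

After 1 (send(from=C, to=D, msg='data')): A:[] B:[] C:[] D:[data]
After 2 (send(from=B, to=A, msg='req')): A:[req] B:[] C:[] D:[data]
After 3 (send(from=C, to=A, msg='sync')): A:[req,sync] B:[] C:[] D:[data]
After 4 (send(from=D, to=B, msg='ack')): A:[req,sync] B:[ack] C:[] D:[data]
After 5 (send(from=C, to=D, msg='ping')): A:[req,sync] B:[ack] C:[] D:[data,ping]
After 6 (send(from=B, to=D, msg='stop')): A:[req,sync] B:[ack] C:[] D:[data,ping,stop]
After 7 (process(D)): A:[req,sync] B:[ack] C:[] D:[ping,stop]
After 8 (process(C)): A:[req,sync] B:[ack] C:[] D:[ping,stop]

Answer: 3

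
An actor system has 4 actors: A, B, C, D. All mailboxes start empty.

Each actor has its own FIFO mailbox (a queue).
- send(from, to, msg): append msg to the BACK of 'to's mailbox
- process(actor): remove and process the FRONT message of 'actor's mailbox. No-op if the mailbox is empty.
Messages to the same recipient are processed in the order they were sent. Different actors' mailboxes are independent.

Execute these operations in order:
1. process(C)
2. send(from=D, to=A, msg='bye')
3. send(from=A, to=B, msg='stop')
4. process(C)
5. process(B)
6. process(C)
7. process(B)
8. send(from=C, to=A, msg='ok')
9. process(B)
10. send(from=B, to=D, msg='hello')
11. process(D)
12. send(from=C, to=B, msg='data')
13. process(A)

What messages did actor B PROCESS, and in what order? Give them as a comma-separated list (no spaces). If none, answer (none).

Answer: stop

Derivation:
After 1 (process(C)): A:[] B:[] C:[] D:[]
After 2 (send(from=D, to=A, msg='bye')): A:[bye] B:[] C:[] D:[]
After 3 (send(from=A, to=B, msg='stop')): A:[bye] B:[stop] C:[] D:[]
After 4 (process(C)): A:[bye] B:[stop] C:[] D:[]
After 5 (process(B)): A:[bye] B:[] C:[] D:[]
After 6 (process(C)): A:[bye] B:[] C:[] D:[]
After 7 (process(B)): A:[bye] B:[] C:[] D:[]
After 8 (send(from=C, to=A, msg='ok')): A:[bye,ok] B:[] C:[] D:[]
After 9 (process(B)): A:[bye,ok] B:[] C:[] D:[]
After 10 (send(from=B, to=D, msg='hello')): A:[bye,ok] B:[] C:[] D:[hello]
After 11 (process(D)): A:[bye,ok] B:[] C:[] D:[]
After 12 (send(from=C, to=B, msg='data')): A:[bye,ok] B:[data] C:[] D:[]
After 13 (process(A)): A:[ok] B:[data] C:[] D:[]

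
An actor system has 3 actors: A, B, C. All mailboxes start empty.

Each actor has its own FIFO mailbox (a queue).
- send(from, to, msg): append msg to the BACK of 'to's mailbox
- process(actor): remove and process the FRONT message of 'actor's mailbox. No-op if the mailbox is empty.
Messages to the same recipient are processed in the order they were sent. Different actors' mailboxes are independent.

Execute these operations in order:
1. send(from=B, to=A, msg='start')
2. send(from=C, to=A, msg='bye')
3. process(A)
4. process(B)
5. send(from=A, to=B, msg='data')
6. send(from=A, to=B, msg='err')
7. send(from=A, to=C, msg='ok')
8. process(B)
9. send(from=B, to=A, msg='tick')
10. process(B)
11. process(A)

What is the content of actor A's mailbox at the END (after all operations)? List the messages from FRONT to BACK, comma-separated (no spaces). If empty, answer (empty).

After 1 (send(from=B, to=A, msg='start')): A:[start] B:[] C:[]
After 2 (send(from=C, to=A, msg='bye')): A:[start,bye] B:[] C:[]
After 3 (process(A)): A:[bye] B:[] C:[]
After 4 (process(B)): A:[bye] B:[] C:[]
After 5 (send(from=A, to=B, msg='data')): A:[bye] B:[data] C:[]
After 6 (send(from=A, to=B, msg='err')): A:[bye] B:[data,err] C:[]
After 7 (send(from=A, to=C, msg='ok')): A:[bye] B:[data,err] C:[ok]
After 8 (process(B)): A:[bye] B:[err] C:[ok]
After 9 (send(from=B, to=A, msg='tick')): A:[bye,tick] B:[err] C:[ok]
After 10 (process(B)): A:[bye,tick] B:[] C:[ok]
After 11 (process(A)): A:[tick] B:[] C:[ok]

Answer: tick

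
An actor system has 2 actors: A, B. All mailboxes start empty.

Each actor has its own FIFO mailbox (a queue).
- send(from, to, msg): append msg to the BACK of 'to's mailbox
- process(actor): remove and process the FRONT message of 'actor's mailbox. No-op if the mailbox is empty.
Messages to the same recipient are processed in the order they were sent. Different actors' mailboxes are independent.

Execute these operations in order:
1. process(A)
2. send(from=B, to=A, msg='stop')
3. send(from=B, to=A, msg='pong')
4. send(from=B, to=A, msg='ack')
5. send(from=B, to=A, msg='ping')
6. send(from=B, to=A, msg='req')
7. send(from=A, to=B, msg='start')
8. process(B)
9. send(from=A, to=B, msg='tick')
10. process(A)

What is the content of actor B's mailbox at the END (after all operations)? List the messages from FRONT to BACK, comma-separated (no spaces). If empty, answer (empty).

After 1 (process(A)): A:[] B:[]
After 2 (send(from=B, to=A, msg='stop')): A:[stop] B:[]
After 3 (send(from=B, to=A, msg='pong')): A:[stop,pong] B:[]
After 4 (send(from=B, to=A, msg='ack')): A:[stop,pong,ack] B:[]
After 5 (send(from=B, to=A, msg='ping')): A:[stop,pong,ack,ping] B:[]
After 6 (send(from=B, to=A, msg='req')): A:[stop,pong,ack,ping,req] B:[]
After 7 (send(from=A, to=B, msg='start')): A:[stop,pong,ack,ping,req] B:[start]
After 8 (process(B)): A:[stop,pong,ack,ping,req] B:[]
After 9 (send(from=A, to=B, msg='tick')): A:[stop,pong,ack,ping,req] B:[tick]
After 10 (process(A)): A:[pong,ack,ping,req] B:[tick]

Answer: tick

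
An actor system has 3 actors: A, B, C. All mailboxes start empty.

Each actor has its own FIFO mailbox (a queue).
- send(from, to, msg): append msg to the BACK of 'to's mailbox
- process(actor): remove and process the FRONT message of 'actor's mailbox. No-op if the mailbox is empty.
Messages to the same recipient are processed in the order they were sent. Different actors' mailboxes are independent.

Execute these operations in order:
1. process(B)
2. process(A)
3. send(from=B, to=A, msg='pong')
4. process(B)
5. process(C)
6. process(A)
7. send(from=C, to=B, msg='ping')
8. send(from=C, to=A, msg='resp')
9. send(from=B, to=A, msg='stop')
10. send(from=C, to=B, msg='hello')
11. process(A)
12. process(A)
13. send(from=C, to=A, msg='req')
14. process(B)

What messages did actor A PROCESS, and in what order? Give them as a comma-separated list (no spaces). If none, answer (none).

After 1 (process(B)): A:[] B:[] C:[]
After 2 (process(A)): A:[] B:[] C:[]
After 3 (send(from=B, to=A, msg='pong')): A:[pong] B:[] C:[]
After 4 (process(B)): A:[pong] B:[] C:[]
After 5 (process(C)): A:[pong] B:[] C:[]
After 6 (process(A)): A:[] B:[] C:[]
After 7 (send(from=C, to=B, msg='ping')): A:[] B:[ping] C:[]
After 8 (send(from=C, to=A, msg='resp')): A:[resp] B:[ping] C:[]
After 9 (send(from=B, to=A, msg='stop')): A:[resp,stop] B:[ping] C:[]
After 10 (send(from=C, to=B, msg='hello')): A:[resp,stop] B:[ping,hello] C:[]
After 11 (process(A)): A:[stop] B:[ping,hello] C:[]
After 12 (process(A)): A:[] B:[ping,hello] C:[]
After 13 (send(from=C, to=A, msg='req')): A:[req] B:[ping,hello] C:[]
After 14 (process(B)): A:[req] B:[hello] C:[]

Answer: pong,resp,stop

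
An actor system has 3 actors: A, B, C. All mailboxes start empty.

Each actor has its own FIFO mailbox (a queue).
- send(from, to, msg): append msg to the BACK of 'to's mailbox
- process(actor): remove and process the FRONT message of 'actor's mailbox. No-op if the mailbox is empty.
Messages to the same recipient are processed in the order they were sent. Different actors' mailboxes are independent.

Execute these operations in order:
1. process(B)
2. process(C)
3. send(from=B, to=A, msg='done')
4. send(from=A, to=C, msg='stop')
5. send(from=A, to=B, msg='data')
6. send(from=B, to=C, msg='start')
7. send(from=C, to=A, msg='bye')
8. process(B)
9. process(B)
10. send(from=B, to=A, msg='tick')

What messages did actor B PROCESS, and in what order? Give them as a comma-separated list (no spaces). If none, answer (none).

After 1 (process(B)): A:[] B:[] C:[]
After 2 (process(C)): A:[] B:[] C:[]
After 3 (send(from=B, to=A, msg='done')): A:[done] B:[] C:[]
After 4 (send(from=A, to=C, msg='stop')): A:[done] B:[] C:[stop]
After 5 (send(from=A, to=B, msg='data')): A:[done] B:[data] C:[stop]
After 6 (send(from=B, to=C, msg='start')): A:[done] B:[data] C:[stop,start]
After 7 (send(from=C, to=A, msg='bye')): A:[done,bye] B:[data] C:[stop,start]
After 8 (process(B)): A:[done,bye] B:[] C:[stop,start]
After 9 (process(B)): A:[done,bye] B:[] C:[stop,start]
After 10 (send(from=B, to=A, msg='tick')): A:[done,bye,tick] B:[] C:[stop,start]

Answer: data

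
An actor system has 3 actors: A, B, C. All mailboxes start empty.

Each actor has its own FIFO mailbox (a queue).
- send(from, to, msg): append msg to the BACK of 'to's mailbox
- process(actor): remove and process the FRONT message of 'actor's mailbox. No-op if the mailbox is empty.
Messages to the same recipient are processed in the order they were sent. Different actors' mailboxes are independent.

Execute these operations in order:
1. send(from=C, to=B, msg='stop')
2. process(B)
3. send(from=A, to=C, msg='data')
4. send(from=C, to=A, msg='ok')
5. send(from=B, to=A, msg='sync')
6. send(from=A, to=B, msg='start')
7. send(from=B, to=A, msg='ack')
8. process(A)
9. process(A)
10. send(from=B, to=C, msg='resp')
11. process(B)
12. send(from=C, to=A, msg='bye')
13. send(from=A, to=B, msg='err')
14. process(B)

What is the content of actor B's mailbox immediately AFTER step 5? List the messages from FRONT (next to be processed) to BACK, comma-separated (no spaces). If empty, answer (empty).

After 1 (send(from=C, to=B, msg='stop')): A:[] B:[stop] C:[]
After 2 (process(B)): A:[] B:[] C:[]
After 3 (send(from=A, to=C, msg='data')): A:[] B:[] C:[data]
After 4 (send(from=C, to=A, msg='ok')): A:[ok] B:[] C:[data]
After 5 (send(from=B, to=A, msg='sync')): A:[ok,sync] B:[] C:[data]

(empty)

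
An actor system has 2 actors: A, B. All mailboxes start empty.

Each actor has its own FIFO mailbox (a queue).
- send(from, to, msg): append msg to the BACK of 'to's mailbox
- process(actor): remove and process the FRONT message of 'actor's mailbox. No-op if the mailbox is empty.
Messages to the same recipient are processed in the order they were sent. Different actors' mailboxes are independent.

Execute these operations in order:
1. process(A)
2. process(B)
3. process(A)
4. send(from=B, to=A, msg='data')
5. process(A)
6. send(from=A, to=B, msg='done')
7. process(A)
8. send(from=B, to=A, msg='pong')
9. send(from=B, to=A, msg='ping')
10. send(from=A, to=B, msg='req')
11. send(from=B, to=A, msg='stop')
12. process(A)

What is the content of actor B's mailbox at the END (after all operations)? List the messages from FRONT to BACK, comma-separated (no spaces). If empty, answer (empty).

Answer: done,req

Derivation:
After 1 (process(A)): A:[] B:[]
After 2 (process(B)): A:[] B:[]
After 3 (process(A)): A:[] B:[]
After 4 (send(from=B, to=A, msg='data')): A:[data] B:[]
After 5 (process(A)): A:[] B:[]
After 6 (send(from=A, to=B, msg='done')): A:[] B:[done]
After 7 (process(A)): A:[] B:[done]
After 8 (send(from=B, to=A, msg='pong')): A:[pong] B:[done]
After 9 (send(from=B, to=A, msg='ping')): A:[pong,ping] B:[done]
After 10 (send(from=A, to=B, msg='req')): A:[pong,ping] B:[done,req]
After 11 (send(from=B, to=A, msg='stop')): A:[pong,ping,stop] B:[done,req]
After 12 (process(A)): A:[ping,stop] B:[done,req]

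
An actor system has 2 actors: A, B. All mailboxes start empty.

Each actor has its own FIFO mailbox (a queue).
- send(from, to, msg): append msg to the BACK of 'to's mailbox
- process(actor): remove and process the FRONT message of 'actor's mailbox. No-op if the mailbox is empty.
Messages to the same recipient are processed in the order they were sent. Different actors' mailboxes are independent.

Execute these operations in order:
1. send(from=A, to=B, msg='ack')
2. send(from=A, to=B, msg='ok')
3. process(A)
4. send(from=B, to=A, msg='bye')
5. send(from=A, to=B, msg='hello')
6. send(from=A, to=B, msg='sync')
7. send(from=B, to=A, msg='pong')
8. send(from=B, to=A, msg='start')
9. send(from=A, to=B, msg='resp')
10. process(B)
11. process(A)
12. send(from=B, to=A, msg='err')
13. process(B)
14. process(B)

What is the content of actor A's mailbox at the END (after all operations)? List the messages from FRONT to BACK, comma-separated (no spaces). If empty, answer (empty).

After 1 (send(from=A, to=B, msg='ack')): A:[] B:[ack]
After 2 (send(from=A, to=B, msg='ok')): A:[] B:[ack,ok]
After 3 (process(A)): A:[] B:[ack,ok]
After 4 (send(from=B, to=A, msg='bye')): A:[bye] B:[ack,ok]
After 5 (send(from=A, to=B, msg='hello')): A:[bye] B:[ack,ok,hello]
After 6 (send(from=A, to=B, msg='sync')): A:[bye] B:[ack,ok,hello,sync]
After 7 (send(from=B, to=A, msg='pong')): A:[bye,pong] B:[ack,ok,hello,sync]
After 8 (send(from=B, to=A, msg='start')): A:[bye,pong,start] B:[ack,ok,hello,sync]
After 9 (send(from=A, to=B, msg='resp')): A:[bye,pong,start] B:[ack,ok,hello,sync,resp]
After 10 (process(B)): A:[bye,pong,start] B:[ok,hello,sync,resp]
After 11 (process(A)): A:[pong,start] B:[ok,hello,sync,resp]
After 12 (send(from=B, to=A, msg='err')): A:[pong,start,err] B:[ok,hello,sync,resp]
After 13 (process(B)): A:[pong,start,err] B:[hello,sync,resp]
After 14 (process(B)): A:[pong,start,err] B:[sync,resp]

Answer: pong,start,err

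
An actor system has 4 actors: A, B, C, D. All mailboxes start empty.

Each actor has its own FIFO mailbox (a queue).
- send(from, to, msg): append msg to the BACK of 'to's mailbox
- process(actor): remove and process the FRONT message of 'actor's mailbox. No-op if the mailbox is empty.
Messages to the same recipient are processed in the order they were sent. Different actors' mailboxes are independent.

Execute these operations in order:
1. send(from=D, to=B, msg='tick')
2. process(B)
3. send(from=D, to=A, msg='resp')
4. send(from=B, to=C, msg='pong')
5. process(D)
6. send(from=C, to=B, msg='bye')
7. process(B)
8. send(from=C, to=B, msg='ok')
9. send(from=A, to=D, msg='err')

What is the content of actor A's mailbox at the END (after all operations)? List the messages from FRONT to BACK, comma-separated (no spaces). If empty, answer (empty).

After 1 (send(from=D, to=B, msg='tick')): A:[] B:[tick] C:[] D:[]
After 2 (process(B)): A:[] B:[] C:[] D:[]
After 3 (send(from=D, to=A, msg='resp')): A:[resp] B:[] C:[] D:[]
After 4 (send(from=B, to=C, msg='pong')): A:[resp] B:[] C:[pong] D:[]
After 5 (process(D)): A:[resp] B:[] C:[pong] D:[]
After 6 (send(from=C, to=B, msg='bye')): A:[resp] B:[bye] C:[pong] D:[]
After 7 (process(B)): A:[resp] B:[] C:[pong] D:[]
After 8 (send(from=C, to=B, msg='ok')): A:[resp] B:[ok] C:[pong] D:[]
After 9 (send(from=A, to=D, msg='err')): A:[resp] B:[ok] C:[pong] D:[err]

Answer: resp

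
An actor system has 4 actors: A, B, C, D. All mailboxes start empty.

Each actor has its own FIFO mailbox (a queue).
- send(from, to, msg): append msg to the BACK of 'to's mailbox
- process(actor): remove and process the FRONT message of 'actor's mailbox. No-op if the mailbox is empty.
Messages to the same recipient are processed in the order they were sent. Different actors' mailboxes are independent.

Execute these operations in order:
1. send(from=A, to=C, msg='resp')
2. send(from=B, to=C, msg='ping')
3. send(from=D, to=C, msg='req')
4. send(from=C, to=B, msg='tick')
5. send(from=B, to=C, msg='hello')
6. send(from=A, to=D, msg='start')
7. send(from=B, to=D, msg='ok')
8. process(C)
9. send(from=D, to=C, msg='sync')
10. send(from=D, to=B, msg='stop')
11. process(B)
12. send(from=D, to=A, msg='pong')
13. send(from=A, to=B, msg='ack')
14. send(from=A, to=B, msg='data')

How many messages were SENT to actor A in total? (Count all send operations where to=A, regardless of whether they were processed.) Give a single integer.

After 1 (send(from=A, to=C, msg='resp')): A:[] B:[] C:[resp] D:[]
After 2 (send(from=B, to=C, msg='ping')): A:[] B:[] C:[resp,ping] D:[]
After 3 (send(from=D, to=C, msg='req')): A:[] B:[] C:[resp,ping,req] D:[]
After 4 (send(from=C, to=B, msg='tick')): A:[] B:[tick] C:[resp,ping,req] D:[]
After 5 (send(from=B, to=C, msg='hello')): A:[] B:[tick] C:[resp,ping,req,hello] D:[]
After 6 (send(from=A, to=D, msg='start')): A:[] B:[tick] C:[resp,ping,req,hello] D:[start]
After 7 (send(from=B, to=D, msg='ok')): A:[] B:[tick] C:[resp,ping,req,hello] D:[start,ok]
After 8 (process(C)): A:[] B:[tick] C:[ping,req,hello] D:[start,ok]
After 9 (send(from=D, to=C, msg='sync')): A:[] B:[tick] C:[ping,req,hello,sync] D:[start,ok]
After 10 (send(from=D, to=B, msg='stop')): A:[] B:[tick,stop] C:[ping,req,hello,sync] D:[start,ok]
After 11 (process(B)): A:[] B:[stop] C:[ping,req,hello,sync] D:[start,ok]
After 12 (send(from=D, to=A, msg='pong')): A:[pong] B:[stop] C:[ping,req,hello,sync] D:[start,ok]
After 13 (send(from=A, to=B, msg='ack')): A:[pong] B:[stop,ack] C:[ping,req,hello,sync] D:[start,ok]
After 14 (send(from=A, to=B, msg='data')): A:[pong] B:[stop,ack,data] C:[ping,req,hello,sync] D:[start,ok]

Answer: 1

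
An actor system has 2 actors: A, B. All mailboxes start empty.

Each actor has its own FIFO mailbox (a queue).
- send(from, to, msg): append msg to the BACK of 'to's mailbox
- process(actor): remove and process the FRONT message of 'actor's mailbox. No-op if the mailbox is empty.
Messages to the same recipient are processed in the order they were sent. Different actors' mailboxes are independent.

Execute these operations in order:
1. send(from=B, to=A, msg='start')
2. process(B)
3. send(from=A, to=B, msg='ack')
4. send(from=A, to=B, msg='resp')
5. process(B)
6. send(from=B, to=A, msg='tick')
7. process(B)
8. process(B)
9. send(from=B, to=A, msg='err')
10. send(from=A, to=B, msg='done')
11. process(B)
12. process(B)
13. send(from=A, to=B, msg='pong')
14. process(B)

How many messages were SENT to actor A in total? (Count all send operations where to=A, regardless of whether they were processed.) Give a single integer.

After 1 (send(from=B, to=A, msg='start')): A:[start] B:[]
After 2 (process(B)): A:[start] B:[]
After 3 (send(from=A, to=B, msg='ack')): A:[start] B:[ack]
After 4 (send(from=A, to=B, msg='resp')): A:[start] B:[ack,resp]
After 5 (process(B)): A:[start] B:[resp]
After 6 (send(from=B, to=A, msg='tick')): A:[start,tick] B:[resp]
After 7 (process(B)): A:[start,tick] B:[]
After 8 (process(B)): A:[start,tick] B:[]
After 9 (send(from=B, to=A, msg='err')): A:[start,tick,err] B:[]
After 10 (send(from=A, to=B, msg='done')): A:[start,tick,err] B:[done]
After 11 (process(B)): A:[start,tick,err] B:[]
After 12 (process(B)): A:[start,tick,err] B:[]
After 13 (send(from=A, to=B, msg='pong')): A:[start,tick,err] B:[pong]
After 14 (process(B)): A:[start,tick,err] B:[]

Answer: 3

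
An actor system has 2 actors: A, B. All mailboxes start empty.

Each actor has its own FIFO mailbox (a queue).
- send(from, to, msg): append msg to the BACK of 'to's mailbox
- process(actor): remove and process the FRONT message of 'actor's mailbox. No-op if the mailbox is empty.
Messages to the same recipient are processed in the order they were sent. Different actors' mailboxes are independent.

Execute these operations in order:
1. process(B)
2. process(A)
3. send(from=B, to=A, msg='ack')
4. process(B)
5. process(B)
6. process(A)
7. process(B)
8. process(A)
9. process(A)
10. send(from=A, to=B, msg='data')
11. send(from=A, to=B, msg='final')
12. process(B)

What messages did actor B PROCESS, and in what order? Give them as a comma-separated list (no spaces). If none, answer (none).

Answer: data

Derivation:
After 1 (process(B)): A:[] B:[]
After 2 (process(A)): A:[] B:[]
After 3 (send(from=B, to=A, msg='ack')): A:[ack] B:[]
After 4 (process(B)): A:[ack] B:[]
After 5 (process(B)): A:[ack] B:[]
After 6 (process(A)): A:[] B:[]
After 7 (process(B)): A:[] B:[]
After 8 (process(A)): A:[] B:[]
After 9 (process(A)): A:[] B:[]
After 10 (send(from=A, to=B, msg='data')): A:[] B:[data]
After 11 (send(from=A, to=B, msg='final')): A:[] B:[data,final]
After 12 (process(B)): A:[] B:[final]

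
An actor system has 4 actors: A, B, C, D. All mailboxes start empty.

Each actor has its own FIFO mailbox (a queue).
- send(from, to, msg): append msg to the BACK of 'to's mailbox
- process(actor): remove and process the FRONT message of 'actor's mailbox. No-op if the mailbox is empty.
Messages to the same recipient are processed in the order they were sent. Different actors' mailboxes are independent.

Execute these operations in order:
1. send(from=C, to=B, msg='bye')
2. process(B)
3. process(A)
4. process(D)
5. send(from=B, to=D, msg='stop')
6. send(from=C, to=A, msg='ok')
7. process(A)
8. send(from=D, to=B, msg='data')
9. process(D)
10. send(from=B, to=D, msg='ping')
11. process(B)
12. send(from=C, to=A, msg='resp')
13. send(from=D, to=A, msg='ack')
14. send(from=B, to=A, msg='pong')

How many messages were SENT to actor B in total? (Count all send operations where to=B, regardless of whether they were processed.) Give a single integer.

After 1 (send(from=C, to=B, msg='bye')): A:[] B:[bye] C:[] D:[]
After 2 (process(B)): A:[] B:[] C:[] D:[]
After 3 (process(A)): A:[] B:[] C:[] D:[]
After 4 (process(D)): A:[] B:[] C:[] D:[]
After 5 (send(from=B, to=D, msg='stop')): A:[] B:[] C:[] D:[stop]
After 6 (send(from=C, to=A, msg='ok')): A:[ok] B:[] C:[] D:[stop]
After 7 (process(A)): A:[] B:[] C:[] D:[stop]
After 8 (send(from=D, to=B, msg='data')): A:[] B:[data] C:[] D:[stop]
After 9 (process(D)): A:[] B:[data] C:[] D:[]
After 10 (send(from=B, to=D, msg='ping')): A:[] B:[data] C:[] D:[ping]
After 11 (process(B)): A:[] B:[] C:[] D:[ping]
After 12 (send(from=C, to=A, msg='resp')): A:[resp] B:[] C:[] D:[ping]
After 13 (send(from=D, to=A, msg='ack')): A:[resp,ack] B:[] C:[] D:[ping]
After 14 (send(from=B, to=A, msg='pong')): A:[resp,ack,pong] B:[] C:[] D:[ping]

Answer: 2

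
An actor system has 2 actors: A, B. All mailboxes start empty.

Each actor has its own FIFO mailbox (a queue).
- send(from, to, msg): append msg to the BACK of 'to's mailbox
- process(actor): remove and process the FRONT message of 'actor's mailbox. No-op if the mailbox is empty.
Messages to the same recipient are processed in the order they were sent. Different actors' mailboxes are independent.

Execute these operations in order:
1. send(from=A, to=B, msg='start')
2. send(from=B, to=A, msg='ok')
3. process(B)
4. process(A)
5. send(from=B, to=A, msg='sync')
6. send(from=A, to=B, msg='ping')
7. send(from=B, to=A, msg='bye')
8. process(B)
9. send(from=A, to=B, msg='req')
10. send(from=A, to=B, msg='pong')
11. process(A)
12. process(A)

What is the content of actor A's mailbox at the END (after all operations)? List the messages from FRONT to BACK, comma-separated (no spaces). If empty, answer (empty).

After 1 (send(from=A, to=B, msg='start')): A:[] B:[start]
After 2 (send(from=B, to=A, msg='ok')): A:[ok] B:[start]
After 3 (process(B)): A:[ok] B:[]
After 4 (process(A)): A:[] B:[]
After 5 (send(from=B, to=A, msg='sync')): A:[sync] B:[]
After 6 (send(from=A, to=B, msg='ping')): A:[sync] B:[ping]
After 7 (send(from=B, to=A, msg='bye')): A:[sync,bye] B:[ping]
After 8 (process(B)): A:[sync,bye] B:[]
After 9 (send(from=A, to=B, msg='req')): A:[sync,bye] B:[req]
After 10 (send(from=A, to=B, msg='pong')): A:[sync,bye] B:[req,pong]
After 11 (process(A)): A:[bye] B:[req,pong]
After 12 (process(A)): A:[] B:[req,pong]

Answer: (empty)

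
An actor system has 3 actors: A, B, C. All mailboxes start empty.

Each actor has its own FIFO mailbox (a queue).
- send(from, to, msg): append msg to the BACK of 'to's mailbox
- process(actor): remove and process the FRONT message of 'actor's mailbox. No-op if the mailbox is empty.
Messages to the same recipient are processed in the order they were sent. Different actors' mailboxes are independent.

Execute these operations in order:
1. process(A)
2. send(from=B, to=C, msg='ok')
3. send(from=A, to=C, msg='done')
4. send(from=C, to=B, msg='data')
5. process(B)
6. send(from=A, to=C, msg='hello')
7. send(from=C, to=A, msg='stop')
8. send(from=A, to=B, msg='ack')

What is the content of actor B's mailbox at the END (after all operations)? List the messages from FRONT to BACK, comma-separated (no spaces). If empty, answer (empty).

Answer: ack

Derivation:
After 1 (process(A)): A:[] B:[] C:[]
After 2 (send(from=B, to=C, msg='ok')): A:[] B:[] C:[ok]
After 3 (send(from=A, to=C, msg='done')): A:[] B:[] C:[ok,done]
After 4 (send(from=C, to=B, msg='data')): A:[] B:[data] C:[ok,done]
After 5 (process(B)): A:[] B:[] C:[ok,done]
After 6 (send(from=A, to=C, msg='hello')): A:[] B:[] C:[ok,done,hello]
After 7 (send(from=C, to=A, msg='stop')): A:[stop] B:[] C:[ok,done,hello]
After 8 (send(from=A, to=B, msg='ack')): A:[stop] B:[ack] C:[ok,done,hello]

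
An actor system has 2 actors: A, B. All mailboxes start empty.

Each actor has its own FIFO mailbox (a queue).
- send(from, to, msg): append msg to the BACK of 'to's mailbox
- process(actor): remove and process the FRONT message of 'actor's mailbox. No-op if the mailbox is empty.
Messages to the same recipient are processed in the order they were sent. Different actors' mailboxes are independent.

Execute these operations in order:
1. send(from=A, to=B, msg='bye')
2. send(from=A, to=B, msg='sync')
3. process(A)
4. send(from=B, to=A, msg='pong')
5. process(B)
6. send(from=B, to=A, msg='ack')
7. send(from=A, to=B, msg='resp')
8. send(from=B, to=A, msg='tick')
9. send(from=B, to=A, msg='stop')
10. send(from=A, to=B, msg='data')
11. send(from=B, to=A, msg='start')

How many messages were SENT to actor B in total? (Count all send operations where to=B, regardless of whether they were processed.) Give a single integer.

After 1 (send(from=A, to=B, msg='bye')): A:[] B:[bye]
After 2 (send(from=A, to=B, msg='sync')): A:[] B:[bye,sync]
After 3 (process(A)): A:[] B:[bye,sync]
After 4 (send(from=B, to=A, msg='pong')): A:[pong] B:[bye,sync]
After 5 (process(B)): A:[pong] B:[sync]
After 6 (send(from=B, to=A, msg='ack')): A:[pong,ack] B:[sync]
After 7 (send(from=A, to=B, msg='resp')): A:[pong,ack] B:[sync,resp]
After 8 (send(from=B, to=A, msg='tick')): A:[pong,ack,tick] B:[sync,resp]
After 9 (send(from=B, to=A, msg='stop')): A:[pong,ack,tick,stop] B:[sync,resp]
After 10 (send(from=A, to=B, msg='data')): A:[pong,ack,tick,stop] B:[sync,resp,data]
After 11 (send(from=B, to=A, msg='start')): A:[pong,ack,tick,stop,start] B:[sync,resp,data]

Answer: 4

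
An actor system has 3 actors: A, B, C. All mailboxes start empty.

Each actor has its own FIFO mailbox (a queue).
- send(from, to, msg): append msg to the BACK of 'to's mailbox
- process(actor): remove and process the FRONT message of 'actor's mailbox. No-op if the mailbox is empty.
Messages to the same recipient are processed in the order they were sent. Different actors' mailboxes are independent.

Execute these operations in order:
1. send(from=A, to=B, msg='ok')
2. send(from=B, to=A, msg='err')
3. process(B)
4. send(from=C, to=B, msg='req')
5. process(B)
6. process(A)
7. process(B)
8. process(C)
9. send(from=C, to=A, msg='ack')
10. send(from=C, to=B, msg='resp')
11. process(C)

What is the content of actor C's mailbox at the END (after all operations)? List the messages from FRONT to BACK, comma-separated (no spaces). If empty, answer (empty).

Answer: (empty)

Derivation:
After 1 (send(from=A, to=B, msg='ok')): A:[] B:[ok] C:[]
After 2 (send(from=B, to=A, msg='err')): A:[err] B:[ok] C:[]
After 3 (process(B)): A:[err] B:[] C:[]
After 4 (send(from=C, to=B, msg='req')): A:[err] B:[req] C:[]
After 5 (process(B)): A:[err] B:[] C:[]
After 6 (process(A)): A:[] B:[] C:[]
After 7 (process(B)): A:[] B:[] C:[]
After 8 (process(C)): A:[] B:[] C:[]
After 9 (send(from=C, to=A, msg='ack')): A:[ack] B:[] C:[]
After 10 (send(from=C, to=B, msg='resp')): A:[ack] B:[resp] C:[]
After 11 (process(C)): A:[ack] B:[resp] C:[]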